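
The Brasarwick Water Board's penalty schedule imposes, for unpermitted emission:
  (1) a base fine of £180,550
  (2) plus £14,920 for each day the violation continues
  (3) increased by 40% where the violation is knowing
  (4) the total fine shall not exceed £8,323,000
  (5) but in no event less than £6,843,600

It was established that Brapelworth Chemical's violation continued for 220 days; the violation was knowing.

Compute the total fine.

£6,843,600

Per-day component: 220 × £14,920 = £3,282,400
Base plus per-day: £180,550 + £3,282,400 = £3,462,950
Enhancement: 40% of £3,462,950 = £1,385,180
Enhanced fine: £3,462,950 + £1,385,180 = £4,848,130
Cap at £8,323,000: £4,848,130 is within the cap, no reduction.
Minimum £6,843,600: £4,848,130 is below the minimum → £6,843,600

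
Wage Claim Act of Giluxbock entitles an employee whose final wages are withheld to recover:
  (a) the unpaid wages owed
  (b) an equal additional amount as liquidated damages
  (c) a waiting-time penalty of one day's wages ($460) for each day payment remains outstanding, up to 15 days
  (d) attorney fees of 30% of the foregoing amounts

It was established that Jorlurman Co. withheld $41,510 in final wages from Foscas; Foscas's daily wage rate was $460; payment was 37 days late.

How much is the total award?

Liquidated damages (equal amount): $41,510
Penalty days: min(37, 15) = 15
Waiting-time penalty: 15 × $460 = $6,900
Subtotal: $41,510 + $41,510 + $6,900 = $89,920
Attorney fees: 30% of $89,920 = $26,976
Total award: $89,920 + $26,976 = $116,896

Total award: $116,896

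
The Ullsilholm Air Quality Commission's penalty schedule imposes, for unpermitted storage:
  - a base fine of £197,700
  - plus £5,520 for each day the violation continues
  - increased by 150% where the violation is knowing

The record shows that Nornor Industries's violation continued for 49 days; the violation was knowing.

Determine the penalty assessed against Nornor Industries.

£1,170,450

Per-day component: 49 × £5,520 = £270,480
Base plus per-day: £197,700 + £270,480 = £468,180
Enhancement: 150% of £468,180 = £702,270
Enhanced fine: £468,180 + £702,270 = £1,170,450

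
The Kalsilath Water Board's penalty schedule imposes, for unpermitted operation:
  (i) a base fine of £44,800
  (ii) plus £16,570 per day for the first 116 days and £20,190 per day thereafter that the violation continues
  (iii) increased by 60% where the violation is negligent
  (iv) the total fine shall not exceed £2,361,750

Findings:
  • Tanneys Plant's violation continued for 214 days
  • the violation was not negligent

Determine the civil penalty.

First 116 days: 116 × £16,570 = £1,922,120
Remaining days: (214 − 116) × £20,190 = £1,978,620
Per-day component: £1,922,120 + £1,978,620 = £3,900,740
Base plus per-day: £44,800 + £3,900,740 = £3,945,540
The violation was not negligent: no 60% increase.
Cap at £2,361,750: £3,945,540 exceeds the cap → £2,361,750

£2,361,750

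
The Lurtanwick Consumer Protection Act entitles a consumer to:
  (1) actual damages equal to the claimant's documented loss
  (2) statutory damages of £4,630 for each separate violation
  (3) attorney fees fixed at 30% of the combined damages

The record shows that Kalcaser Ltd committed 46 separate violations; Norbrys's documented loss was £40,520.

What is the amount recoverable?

Statutory damages: 46 × £4,630 = £212,980
Combined damages: £40,520 + £212,980 = £253,500
Attorney fees: 30% of £253,500 = £76,050
Total recovery: £253,500 + £76,050 = £329,550

£329,550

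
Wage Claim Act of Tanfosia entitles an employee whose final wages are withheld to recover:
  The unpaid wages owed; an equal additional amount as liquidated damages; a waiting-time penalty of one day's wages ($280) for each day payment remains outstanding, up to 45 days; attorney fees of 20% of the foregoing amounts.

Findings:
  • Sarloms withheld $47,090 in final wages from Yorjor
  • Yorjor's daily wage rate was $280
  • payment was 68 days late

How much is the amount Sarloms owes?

$128,136

Liquidated damages (equal amount): $47,090
Penalty days: min(68, 45) = 45
Waiting-time penalty: 45 × $280 = $12,600
Subtotal: $47,090 + $47,090 + $12,600 = $106,780
Attorney fees: 20% of $106,780 = $21,356
Total award: $106,780 + $21,356 = $128,136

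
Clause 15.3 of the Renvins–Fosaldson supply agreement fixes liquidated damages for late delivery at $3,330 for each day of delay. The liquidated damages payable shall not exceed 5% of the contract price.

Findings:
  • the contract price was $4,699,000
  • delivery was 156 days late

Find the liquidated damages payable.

Per-day damages: 156 × $3,330 = $519,480
Cap: 5% of $4,699,000 = $234,950
Cap at $234,950: $519,480 exceeds the cap → $234,950

$234,950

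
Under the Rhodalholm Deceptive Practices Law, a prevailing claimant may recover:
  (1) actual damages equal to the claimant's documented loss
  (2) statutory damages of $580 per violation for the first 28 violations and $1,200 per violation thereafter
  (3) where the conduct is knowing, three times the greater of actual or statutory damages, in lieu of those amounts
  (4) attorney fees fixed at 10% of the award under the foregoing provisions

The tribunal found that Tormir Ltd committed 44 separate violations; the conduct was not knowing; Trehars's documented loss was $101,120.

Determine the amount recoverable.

First 28 violations: 28 × $580 = $16,240
Remaining violations: (44 − 28) × $1,200 = $19,200
Statutory damages: $16,240 + $19,200 = $35,440
Conduct not knowing: the in-lieu enhancement does not apply.
Actual plus statutory damages: $101,120 + $35,440 = $136,560
Attorney fees: 10% of $136,560 = $13,656
Total recovery: $136,560 + $13,656 = $150,216

$150,216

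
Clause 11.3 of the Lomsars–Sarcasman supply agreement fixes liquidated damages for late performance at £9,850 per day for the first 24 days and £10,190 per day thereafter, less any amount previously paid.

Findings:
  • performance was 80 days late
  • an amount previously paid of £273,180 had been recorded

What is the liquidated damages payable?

First 24 days: 24 × £9,850 = £236,400
Remaining days: (80 − 24) × £10,190 = £570,640
Accrued per-day damages: £236,400 + £570,640 = £807,040
Less amount previously paid: £807,040 − £273,180 = £533,860

£533,860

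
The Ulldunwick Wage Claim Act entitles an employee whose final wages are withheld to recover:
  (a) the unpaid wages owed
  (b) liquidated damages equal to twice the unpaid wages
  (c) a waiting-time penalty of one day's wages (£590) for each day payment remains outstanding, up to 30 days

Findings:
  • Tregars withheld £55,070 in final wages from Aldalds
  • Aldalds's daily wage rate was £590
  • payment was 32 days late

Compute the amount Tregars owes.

Doubled: 2 × £55,070 = £110,140
Penalty days: min(32, 30) = 30
Waiting-time penalty: 30 × £590 = £17,700
Total award: £55,070 + £110,140 + £17,700 = £182,910

£182,910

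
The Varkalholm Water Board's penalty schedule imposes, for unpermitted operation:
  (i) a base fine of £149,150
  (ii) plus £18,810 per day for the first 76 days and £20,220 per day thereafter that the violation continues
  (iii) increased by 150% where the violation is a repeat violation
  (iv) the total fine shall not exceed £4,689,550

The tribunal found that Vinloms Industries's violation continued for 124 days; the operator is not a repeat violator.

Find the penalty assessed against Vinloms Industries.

£2,549,270

First 76 days: 76 × £18,810 = £1,429,560
Remaining days: (124 − 76) × £20,220 = £970,560
Per-day component: £1,429,560 + £970,560 = £2,400,120
Base plus per-day: £149,150 + £2,400,120 = £2,549,270
The operator is not a repeat violator: no 150% increase.
Cap at £4,689,550: £2,549,270 is within the cap, no reduction.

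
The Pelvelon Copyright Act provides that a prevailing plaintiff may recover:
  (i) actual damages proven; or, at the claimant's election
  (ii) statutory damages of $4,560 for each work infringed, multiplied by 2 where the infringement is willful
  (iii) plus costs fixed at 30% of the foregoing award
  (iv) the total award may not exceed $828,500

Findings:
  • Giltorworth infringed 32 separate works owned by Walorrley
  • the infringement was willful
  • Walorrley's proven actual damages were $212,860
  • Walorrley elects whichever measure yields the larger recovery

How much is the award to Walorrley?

$379,392

Statutory damages: 32 × $4,560 = $145,920
Doubled: 2 × $145,920 = $291,840
Greater of actual damages ($212,860) or enhanced statutory damages ($291,840): $291,840
Costs: 30% of $291,840 = $87,552
Award plus costs: $291,840 + $87,552 = $379,392
Cap at $828,500: $379,392 is within the cap, no reduction.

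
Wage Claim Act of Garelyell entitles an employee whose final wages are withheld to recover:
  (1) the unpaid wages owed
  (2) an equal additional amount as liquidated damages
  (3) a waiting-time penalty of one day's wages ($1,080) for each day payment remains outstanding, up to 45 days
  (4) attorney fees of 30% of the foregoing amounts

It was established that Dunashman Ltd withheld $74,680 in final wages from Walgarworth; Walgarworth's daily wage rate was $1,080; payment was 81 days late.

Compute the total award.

Total award: $257,348

Liquidated damages (equal amount): $74,680
Penalty days: min(81, 45) = 45
Waiting-time penalty: 45 × $1,080 = $48,600
Subtotal: $74,680 + $74,680 + $48,600 = $197,960
Attorney fees: 30% of $197,960 = $59,388
Total award: $197,960 + $59,388 = $257,348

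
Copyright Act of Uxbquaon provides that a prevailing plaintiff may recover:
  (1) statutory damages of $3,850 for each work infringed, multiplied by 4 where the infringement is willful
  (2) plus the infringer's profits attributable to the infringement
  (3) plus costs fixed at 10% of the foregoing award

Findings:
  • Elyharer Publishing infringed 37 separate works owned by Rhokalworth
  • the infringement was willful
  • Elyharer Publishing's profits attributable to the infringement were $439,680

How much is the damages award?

$1,110,428

Statutory damages: 37 × $3,850 = $142,450
Multiplied by 4: 4 × $142,450 = $569,800
Combined award: $569,800 + $439,680 = $1,009,480
Costs: 10% of $1,009,480 = $100,948
Award plus costs: $1,009,480 + $100,948 = $1,110,428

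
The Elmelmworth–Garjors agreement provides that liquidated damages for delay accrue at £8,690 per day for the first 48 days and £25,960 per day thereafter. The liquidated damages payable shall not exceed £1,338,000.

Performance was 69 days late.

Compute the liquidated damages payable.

First 48 days: 48 × £8,690 = £417,120
Remaining days: (69 − 48) × £25,960 = £545,160
Accrued per-day damages: £417,120 + £545,160 = £962,280
Cap at £1,338,000: £962,280 is within the cap, no reduction.

£962,280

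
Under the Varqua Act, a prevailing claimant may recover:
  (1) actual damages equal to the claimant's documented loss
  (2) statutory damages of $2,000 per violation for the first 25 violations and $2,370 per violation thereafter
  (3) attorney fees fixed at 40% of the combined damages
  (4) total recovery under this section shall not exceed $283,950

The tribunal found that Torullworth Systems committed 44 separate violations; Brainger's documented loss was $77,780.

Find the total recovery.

Total recovery: $241,934

First 25 violations: 25 × $2,000 = $50,000
Remaining violations: (44 − 25) × $2,370 = $45,030
Statutory damages: $50,000 + $45,030 = $95,030
Combined damages: $77,780 + $95,030 = $172,810
Attorney fees: 40% of $172,810 = $69,124
Total before cap: $172,810 + $69,124 = $241,934
Cap at $283,950: $241,934 is within the cap, no reduction.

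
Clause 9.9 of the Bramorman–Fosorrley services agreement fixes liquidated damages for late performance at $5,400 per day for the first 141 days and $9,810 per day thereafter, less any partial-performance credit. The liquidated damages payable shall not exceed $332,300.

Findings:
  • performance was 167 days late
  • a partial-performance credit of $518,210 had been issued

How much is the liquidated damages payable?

$332,300

First 141 days: 141 × $5,400 = $761,400
Remaining days: (167 − 141) × $9,810 = $255,060
Accrued per-day damages: $761,400 + $255,060 = $1,016,460
Less partial-performance credit: $1,016,460 − $518,210 = $498,250
Cap at $332,300: $498,250 exceeds the cap → $332,300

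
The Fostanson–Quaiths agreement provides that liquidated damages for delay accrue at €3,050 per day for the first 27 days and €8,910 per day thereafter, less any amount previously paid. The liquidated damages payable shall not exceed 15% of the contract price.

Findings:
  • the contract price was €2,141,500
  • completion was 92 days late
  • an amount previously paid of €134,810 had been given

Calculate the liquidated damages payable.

First 27 days: 27 × €3,050 = €82,350
Remaining days: (92 − 27) × €8,910 = €579,150
Accrued per-day damages: €82,350 + €579,150 = €661,500
Less amount previously paid: €661,500 − €134,810 = €526,690
Cap: 15% of €2,141,500 = €321,225
Cap at €321,225: €526,690 exceeds the cap → €321,225

€321,225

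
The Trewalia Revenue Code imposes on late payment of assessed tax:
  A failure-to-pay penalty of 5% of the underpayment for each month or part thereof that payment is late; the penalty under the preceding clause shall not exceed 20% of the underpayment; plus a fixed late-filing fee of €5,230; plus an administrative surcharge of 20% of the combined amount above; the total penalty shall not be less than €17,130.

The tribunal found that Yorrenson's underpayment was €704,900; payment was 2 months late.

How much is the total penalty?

Penalty: €90,864

Accrued rate: 5% × 2 = 10%, capped at 20% → 10%
Failure-to-pay penalty: 10% of €704,900 = €70,490
Penalty before surcharge: €70,490 + €5,230 = €75,720
Administrative surcharge: 20% of €75,720 = €15,144
Total penalty: €75,720 + €15,144 = €90,864
Minimum €17,130: €90,864 meets the minimum, no increase.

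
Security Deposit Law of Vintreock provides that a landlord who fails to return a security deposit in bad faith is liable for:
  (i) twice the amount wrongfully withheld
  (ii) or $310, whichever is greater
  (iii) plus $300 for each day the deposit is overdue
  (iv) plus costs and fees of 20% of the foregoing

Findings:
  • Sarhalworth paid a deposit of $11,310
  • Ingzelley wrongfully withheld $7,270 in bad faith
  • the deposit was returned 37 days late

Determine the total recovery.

$30,768

Doubled: 2 × $7,270 = $14,540
Minimum $310: $14,540 meets the minimum, no increase.
Late-return penalty: 37 × $300 = $11,100
Damages plus late penalty: $14,540 + $11,100 = $25,640
Costs and fees: 20% of $25,640 = $5,128
Total recovery: $25,640 + $5,128 = $30,768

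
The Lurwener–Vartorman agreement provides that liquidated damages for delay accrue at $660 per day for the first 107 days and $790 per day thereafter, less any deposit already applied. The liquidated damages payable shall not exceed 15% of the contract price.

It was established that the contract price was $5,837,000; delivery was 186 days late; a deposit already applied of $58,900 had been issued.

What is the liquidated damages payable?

First 107 days: 107 × $660 = $70,620
Remaining days: (186 − 107) × $790 = $62,410
Accrued per-day damages: $70,620 + $62,410 = $133,030
Less deposit already applied: $133,030 − $58,900 = $74,130
Cap: 15% of $5,837,000 = $875,550
Cap at $875,550: $74,130 is within the cap, no reduction.

$74,130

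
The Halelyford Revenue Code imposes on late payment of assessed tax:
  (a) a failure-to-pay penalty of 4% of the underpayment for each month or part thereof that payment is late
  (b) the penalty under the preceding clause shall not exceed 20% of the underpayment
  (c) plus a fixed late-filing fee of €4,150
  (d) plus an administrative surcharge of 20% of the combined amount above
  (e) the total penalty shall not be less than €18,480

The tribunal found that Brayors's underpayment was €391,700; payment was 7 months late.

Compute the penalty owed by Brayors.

€98,988

Accrued rate: 4% × 7 = 28%, capped at 20% → 20%
Failure-to-pay penalty: 20% of €391,700 = €78,340
Penalty before surcharge: €78,340 + €4,150 = €82,490
Administrative surcharge: 20% of €82,490 = €16,498
Total penalty: €82,490 + €16,498 = €98,988
Minimum €18,480: €98,988 meets the minimum, no increase.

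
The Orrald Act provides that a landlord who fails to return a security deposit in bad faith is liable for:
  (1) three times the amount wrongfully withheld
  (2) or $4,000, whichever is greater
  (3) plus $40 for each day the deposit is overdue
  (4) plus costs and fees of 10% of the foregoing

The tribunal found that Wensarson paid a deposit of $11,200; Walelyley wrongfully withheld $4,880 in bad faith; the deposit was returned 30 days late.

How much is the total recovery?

Trebled: 3 × $4,880 = $14,640
Minimum $4,000: $14,640 meets the minimum, no increase.
Late-return penalty: 30 × $40 = $1,200
Damages plus late penalty: $14,640 + $1,200 = $15,840
Costs and fees: 10% of $15,840 = $1,584
Total recovery: $15,840 + $1,584 = $17,424

$17,424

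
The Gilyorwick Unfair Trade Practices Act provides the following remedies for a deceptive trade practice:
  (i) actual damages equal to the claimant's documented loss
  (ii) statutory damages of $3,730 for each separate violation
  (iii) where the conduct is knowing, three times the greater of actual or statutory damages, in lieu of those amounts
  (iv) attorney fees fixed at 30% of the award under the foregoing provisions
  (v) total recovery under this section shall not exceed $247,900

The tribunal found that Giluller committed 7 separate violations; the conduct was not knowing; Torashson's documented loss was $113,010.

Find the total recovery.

$180,856

Statutory damages: 7 × $3,730 = $26,110
Conduct not knowing: the in-lieu enhancement does not apply.
Actual plus statutory damages: $113,010 + $26,110 = $139,120
Attorney fees: 30% of $139,120 = $41,736
Total before cap: $139,120 + $41,736 = $180,856
Cap at $247,900: $180,856 is within the cap, no reduction.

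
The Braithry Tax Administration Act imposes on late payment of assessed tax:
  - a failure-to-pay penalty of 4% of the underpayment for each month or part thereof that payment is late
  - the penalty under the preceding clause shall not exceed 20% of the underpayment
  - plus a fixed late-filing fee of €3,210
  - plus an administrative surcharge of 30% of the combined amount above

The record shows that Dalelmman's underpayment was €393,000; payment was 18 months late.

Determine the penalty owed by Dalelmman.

€106,353

Accrued rate: 4% × 18 = 72%, capped at 20% → 20%
Failure-to-pay penalty: 20% of €393,000 = €78,600
Penalty before surcharge: €78,600 + €3,210 = €81,810
Administrative surcharge: 30% of €81,810 = €24,543
Total penalty: €81,810 + €24,543 = €106,353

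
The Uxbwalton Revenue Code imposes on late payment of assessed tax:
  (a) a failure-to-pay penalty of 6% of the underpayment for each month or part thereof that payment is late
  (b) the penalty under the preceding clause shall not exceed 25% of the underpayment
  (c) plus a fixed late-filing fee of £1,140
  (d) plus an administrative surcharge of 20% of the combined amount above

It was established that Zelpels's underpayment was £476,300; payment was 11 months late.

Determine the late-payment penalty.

£144,258

Accrued rate: 6% × 11 = 66%, capped at 25% → 25%
Failure-to-pay penalty: 25% of £476,300 = £119,075
Penalty before surcharge: £119,075 + £1,140 = £120,215
Administrative surcharge: 20% of £120,215 = £24,043
Total penalty: £120,215 + £24,043 = £144,258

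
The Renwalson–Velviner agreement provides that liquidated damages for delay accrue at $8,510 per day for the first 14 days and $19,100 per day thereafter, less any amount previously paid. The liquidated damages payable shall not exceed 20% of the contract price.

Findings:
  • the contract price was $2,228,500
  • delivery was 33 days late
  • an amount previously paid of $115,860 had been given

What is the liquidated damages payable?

First 14 days: 14 × $8,510 = $119,140
Remaining days: (33 − 14) × $19,100 = $362,900
Accrued per-day damages: $119,140 + $362,900 = $482,040
Less amount previously paid: $482,040 − $115,860 = $366,180
Cap: 20% of $2,228,500 = $445,700
Cap at $445,700: $366,180 is within the cap, no reduction.

$366,180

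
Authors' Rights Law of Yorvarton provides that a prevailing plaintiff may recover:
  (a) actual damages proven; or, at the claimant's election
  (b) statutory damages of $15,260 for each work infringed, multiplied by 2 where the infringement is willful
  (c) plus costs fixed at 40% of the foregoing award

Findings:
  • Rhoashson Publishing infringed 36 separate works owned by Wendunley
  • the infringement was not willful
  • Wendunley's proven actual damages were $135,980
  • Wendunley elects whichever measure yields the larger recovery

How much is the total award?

Statutory damages: 36 × $15,260 = $549,360
Infringement not willful: no ×2 enhancement.
Greater of actual damages ($135,980) or statutory damages ($549,360): $549,360
Costs: 40% of $549,360 = $219,744
Award plus costs: $549,360 + $219,744 = $769,104

$769,104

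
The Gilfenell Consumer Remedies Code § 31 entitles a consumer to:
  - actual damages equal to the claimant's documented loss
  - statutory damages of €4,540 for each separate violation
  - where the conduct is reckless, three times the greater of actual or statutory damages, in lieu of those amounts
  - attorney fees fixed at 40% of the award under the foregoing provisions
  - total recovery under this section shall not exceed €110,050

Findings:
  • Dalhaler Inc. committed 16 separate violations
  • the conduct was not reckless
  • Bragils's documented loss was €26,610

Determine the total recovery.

Statutory damages: 16 × €4,540 = €72,640
Conduct not reckless: the in-lieu enhancement does not apply.
Actual plus statutory damages: €26,610 + €72,640 = €99,250
Attorney fees: 40% of €99,250 = €39,700
Total before cap: €99,250 + €39,700 = €138,950
Cap at €110,050: €138,950 exceeds the cap → €110,050

€110,050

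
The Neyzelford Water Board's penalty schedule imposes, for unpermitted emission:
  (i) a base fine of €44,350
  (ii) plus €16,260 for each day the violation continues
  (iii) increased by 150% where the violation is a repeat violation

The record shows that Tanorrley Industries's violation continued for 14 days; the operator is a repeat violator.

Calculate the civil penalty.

Civil penalty: €679,975

Per-day component: 14 × €16,260 = €227,640
Base plus per-day: €44,350 + €227,640 = €271,990
Enhancement: 150% of €271,990 = €407,985
Enhanced fine: €271,990 + €407,985 = €679,975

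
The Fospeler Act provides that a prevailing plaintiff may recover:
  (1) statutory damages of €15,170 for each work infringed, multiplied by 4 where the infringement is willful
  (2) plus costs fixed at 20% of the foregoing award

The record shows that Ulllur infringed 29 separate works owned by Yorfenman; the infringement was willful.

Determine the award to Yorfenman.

€2,111,664

Statutory damages: 29 × €15,170 = €439,930
Multiplied by 4: 4 × €439,930 = €1,759,720
Costs: 20% of €1,759,720 = €351,944
Award plus costs: €1,759,720 + €351,944 = €2,111,664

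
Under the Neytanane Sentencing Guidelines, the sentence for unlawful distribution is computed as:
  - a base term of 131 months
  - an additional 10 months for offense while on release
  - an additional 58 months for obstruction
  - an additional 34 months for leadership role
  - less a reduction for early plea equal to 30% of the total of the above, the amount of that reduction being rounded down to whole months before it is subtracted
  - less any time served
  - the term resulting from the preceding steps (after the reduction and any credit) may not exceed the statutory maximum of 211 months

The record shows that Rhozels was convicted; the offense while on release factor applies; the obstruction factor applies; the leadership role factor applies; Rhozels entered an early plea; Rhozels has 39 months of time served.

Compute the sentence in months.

125 months

Offense while on release enhancement: +10 months
Obstruction enhancement: +58 months
Leadership role enhancement: +34 months
Adjusted term: 131 months + 10 months + 58 months + 34 months = 233 months
Early plea reduction: 30% of 233 months = 69 months (rounded down)
After reduction: 233 − 69 = 164 months
Less time served: 164 months − 39 months = 125 months
Cap at 211 months: 125 months is within the cap, no reduction.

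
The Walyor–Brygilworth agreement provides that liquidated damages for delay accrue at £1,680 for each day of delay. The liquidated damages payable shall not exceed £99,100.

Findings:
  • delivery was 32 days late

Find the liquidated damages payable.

Liquidated damages: £53,760

Per-day damages: 32 × £1,680 = £53,760
Cap at £99,100: £53,760 is within the cap, no reduction.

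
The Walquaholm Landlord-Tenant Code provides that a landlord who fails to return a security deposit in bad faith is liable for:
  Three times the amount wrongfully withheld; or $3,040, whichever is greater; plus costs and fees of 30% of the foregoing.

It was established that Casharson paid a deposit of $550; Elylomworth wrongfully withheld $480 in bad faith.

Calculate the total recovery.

Recovery: $3,952

Trebled: 3 × $480 = $1,440
Minimum $3,040: $1,440 is below the minimum → $3,040
Costs and fees: 30% of $3,040 = $912
Total recovery: $3,040 + $912 = $3,952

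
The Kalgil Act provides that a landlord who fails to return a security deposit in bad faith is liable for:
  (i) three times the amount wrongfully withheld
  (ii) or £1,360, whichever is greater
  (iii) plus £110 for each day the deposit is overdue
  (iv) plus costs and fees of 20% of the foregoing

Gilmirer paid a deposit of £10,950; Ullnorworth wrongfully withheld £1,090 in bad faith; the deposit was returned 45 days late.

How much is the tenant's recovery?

Trebled: 3 × £1,090 = £3,270
Minimum £1,360: £3,270 meets the minimum, no increase.
Late-return penalty: 45 × £110 = £4,950
Damages plus late penalty: £3,270 + £4,950 = £8,220
Costs and fees: 20% of £8,220 = £1,644
Total recovery: £8,220 + £1,644 = £9,864

Recovery: £9,864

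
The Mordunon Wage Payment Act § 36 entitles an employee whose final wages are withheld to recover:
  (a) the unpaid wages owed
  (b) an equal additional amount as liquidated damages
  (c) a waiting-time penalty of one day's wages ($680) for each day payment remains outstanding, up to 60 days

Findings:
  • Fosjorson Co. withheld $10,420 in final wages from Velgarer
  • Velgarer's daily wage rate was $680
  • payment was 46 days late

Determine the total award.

Total award: $52,120

Liquidated damages (equal amount): $10,420
Penalty days: min(46, 60) = 46
Waiting-time penalty: 46 × $680 = $31,280
Total award: $10,420 + $10,420 + $31,280 = $52,120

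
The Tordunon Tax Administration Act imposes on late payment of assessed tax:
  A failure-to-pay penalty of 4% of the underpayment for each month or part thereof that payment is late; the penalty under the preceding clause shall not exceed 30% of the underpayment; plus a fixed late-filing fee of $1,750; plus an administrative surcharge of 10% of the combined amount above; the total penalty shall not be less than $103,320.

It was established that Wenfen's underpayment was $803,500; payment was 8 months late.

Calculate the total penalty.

$267,080

Accrued rate: 4% × 8 = 32%, capped at 30% → 30%
Failure-to-pay penalty: 30% of $803,500 = $241,050
Penalty before surcharge: $241,050 + $1,750 = $242,800
Administrative surcharge: 10% of $242,800 = $24,280
Total penalty: $242,800 + $24,280 = $267,080
Minimum $103,320: $267,080 meets the minimum, no increase.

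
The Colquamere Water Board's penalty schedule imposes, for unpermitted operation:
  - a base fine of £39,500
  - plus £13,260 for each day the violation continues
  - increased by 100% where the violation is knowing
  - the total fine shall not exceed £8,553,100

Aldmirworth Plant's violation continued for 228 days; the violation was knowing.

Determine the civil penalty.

£6,125,560

Per-day component: 228 × £13,260 = £3,023,280
Base plus per-day: £39,500 + £3,023,280 = £3,062,780
Enhancement: 100% of £3,062,780 = £3,062,780
Enhanced fine: £3,062,780 + £3,062,780 = £6,125,560
Cap at £8,553,100: £6,125,560 is within the cap, no reduction.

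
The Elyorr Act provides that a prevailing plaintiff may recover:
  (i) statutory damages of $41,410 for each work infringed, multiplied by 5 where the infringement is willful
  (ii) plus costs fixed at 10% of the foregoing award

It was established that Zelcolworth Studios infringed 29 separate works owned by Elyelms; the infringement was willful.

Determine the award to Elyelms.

$6,604,895

Statutory damages: 29 × $41,410 = $1,200,890
Multiplied by 5: 5 × $1,200,890 = $6,004,450
Costs: 10% of $6,004,450 = $600,445
Award plus costs: $6,004,450 + $600,445 = $6,604,895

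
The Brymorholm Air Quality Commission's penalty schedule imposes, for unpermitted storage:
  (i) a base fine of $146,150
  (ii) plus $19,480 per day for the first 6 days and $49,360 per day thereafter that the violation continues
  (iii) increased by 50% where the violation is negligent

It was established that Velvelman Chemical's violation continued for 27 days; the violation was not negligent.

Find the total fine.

$1,299,590

First 6 days: 6 × $19,480 = $116,880
Remaining days: (27 − 6) × $49,360 = $1,036,560
Per-day component: $116,880 + $1,036,560 = $1,153,440
Base plus per-day: $146,150 + $1,153,440 = $1,299,590
The violation was not negligent: no 50% increase.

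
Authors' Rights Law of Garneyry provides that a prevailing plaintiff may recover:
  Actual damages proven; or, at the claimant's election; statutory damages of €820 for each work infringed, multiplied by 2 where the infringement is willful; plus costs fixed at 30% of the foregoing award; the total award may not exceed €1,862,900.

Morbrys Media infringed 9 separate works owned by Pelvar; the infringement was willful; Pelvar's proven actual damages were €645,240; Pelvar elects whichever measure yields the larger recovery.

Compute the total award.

€838,812

Statutory damages: 9 × €820 = €7,380
Doubled: 2 × €7,380 = €14,760
Greater of actual damages (€645,240) or enhanced statutory damages (€14,760): €645,240
Costs: 30% of €645,240 = €193,572
Award plus costs: €645,240 + €193,572 = €838,812
Cap at €1,862,900: €838,812 is within the cap, no reduction.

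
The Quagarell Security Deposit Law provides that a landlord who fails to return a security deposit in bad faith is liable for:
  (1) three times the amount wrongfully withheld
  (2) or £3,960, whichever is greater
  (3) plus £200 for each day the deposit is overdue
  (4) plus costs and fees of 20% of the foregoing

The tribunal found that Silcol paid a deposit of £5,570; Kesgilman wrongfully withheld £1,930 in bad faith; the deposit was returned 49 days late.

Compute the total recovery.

£18,708

Trebled: 3 × £1,930 = £5,790
Minimum £3,960: £5,790 meets the minimum, no increase.
Late-return penalty: 49 × £200 = £9,800
Damages plus late penalty: £5,790 + £9,800 = £15,590
Costs and fees: 20% of £15,590 = £3,118
Total recovery: £15,590 + £3,118 = £18,708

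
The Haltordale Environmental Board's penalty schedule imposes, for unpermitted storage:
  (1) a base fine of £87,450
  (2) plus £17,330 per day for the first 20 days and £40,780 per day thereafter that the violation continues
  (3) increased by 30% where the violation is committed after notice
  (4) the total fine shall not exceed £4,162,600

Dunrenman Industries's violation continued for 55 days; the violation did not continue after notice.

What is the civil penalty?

First 20 days: 20 × £17,330 = £346,600
Remaining days: (55 − 20) × £40,780 = £1,427,300
Per-day component: £346,600 + £1,427,300 = £1,773,900
Base plus per-day: £87,450 + £1,773,900 = £1,861,350
The violation did not continue after notice: no 30% increase.
Cap at £4,162,600: £1,861,350 is within the cap, no reduction.

Civil penalty: £1,861,350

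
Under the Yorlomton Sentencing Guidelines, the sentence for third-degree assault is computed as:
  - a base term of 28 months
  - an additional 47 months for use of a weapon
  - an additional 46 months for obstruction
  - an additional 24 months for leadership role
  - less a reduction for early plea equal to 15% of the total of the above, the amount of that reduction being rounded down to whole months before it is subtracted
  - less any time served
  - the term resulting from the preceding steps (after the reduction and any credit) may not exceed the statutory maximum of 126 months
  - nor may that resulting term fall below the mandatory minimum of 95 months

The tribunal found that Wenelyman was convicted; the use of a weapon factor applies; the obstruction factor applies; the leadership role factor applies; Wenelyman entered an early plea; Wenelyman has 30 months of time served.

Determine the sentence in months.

Use of a weapon enhancement: +47 months
Obstruction enhancement: +46 months
Leadership role enhancement: +24 months
Adjusted term: 28 months + 47 months + 46 months + 24 months = 145 months
Early plea reduction: 15% of 145 months = 21 months (rounded down)
After reduction: 145 − 21 = 124 months
Less time served: 124 months − 30 months = 94 months
Cap at 126 months: 94 months is within the cap, no reduction.
Minimum 95 months: 94 months is below the minimum → 95 months

Sentence: 95 months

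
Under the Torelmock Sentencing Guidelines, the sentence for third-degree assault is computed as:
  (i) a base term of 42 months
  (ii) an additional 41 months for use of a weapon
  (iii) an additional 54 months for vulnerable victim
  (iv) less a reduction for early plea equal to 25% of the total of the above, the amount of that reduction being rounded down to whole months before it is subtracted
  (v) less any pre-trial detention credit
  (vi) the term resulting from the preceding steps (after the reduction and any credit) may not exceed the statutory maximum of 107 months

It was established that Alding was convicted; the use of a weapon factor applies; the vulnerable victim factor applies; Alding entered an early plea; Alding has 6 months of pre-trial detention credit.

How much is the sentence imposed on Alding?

97 months

Use of a weapon enhancement: +41 months
Vulnerable victim enhancement: +54 months
Adjusted term: 42 months + 41 months + 54 months = 137 months
Early plea reduction: 25% of 137 months = 34 months (rounded down)
After reduction: 137 − 34 = 103 months
Less pre-trial detention credit: 103 months − 6 months = 97 months
Cap at 107 months: 97 months is within the cap, no reduction.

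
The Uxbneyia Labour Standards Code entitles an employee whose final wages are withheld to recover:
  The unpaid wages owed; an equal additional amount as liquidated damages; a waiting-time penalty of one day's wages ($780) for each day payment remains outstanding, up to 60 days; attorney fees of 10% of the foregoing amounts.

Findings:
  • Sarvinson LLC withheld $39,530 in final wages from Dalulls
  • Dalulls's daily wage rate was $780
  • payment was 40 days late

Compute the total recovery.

$121,286

Liquidated damages (equal amount): $39,530
Penalty days: min(40, 60) = 40
Waiting-time penalty: 40 × $780 = $31,200
Subtotal: $39,530 + $39,530 + $31,200 = $110,260
Attorney fees: 10% of $110,260 = $11,026
Total award: $110,260 + $11,026 = $121,286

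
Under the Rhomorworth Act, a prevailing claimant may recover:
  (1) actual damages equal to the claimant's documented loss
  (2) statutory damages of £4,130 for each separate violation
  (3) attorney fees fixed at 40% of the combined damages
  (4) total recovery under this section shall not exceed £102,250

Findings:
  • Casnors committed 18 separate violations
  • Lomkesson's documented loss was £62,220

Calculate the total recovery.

Total recovery: £102,250

Statutory damages: 18 × £4,130 = £74,340
Combined damages: £62,220 + £74,340 = £136,560
Attorney fees: 40% of £136,560 = £54,624
Total before cap: £136,560 + £54,624 = £191,184
Cap at £102,250: £191,184 exceeds the cap → £102,250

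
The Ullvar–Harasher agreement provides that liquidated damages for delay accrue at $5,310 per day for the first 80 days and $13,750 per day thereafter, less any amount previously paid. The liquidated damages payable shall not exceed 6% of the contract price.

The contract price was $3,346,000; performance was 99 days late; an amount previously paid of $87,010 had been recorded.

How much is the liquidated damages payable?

$200,760

First 80 days: 80 × $5,310 = $424,800
Remaining days: (99 − 80) × $13,750 = $261,250
Accrued per-day damages: $424,800 + $261,250 = $686,050
Less amount previously paid: $686,050 − $87,010 = $599,040
Cap: 6% of $3,346,000 = $200,760
Cap at $200,760: $599,040 exceeds the cap → $200,760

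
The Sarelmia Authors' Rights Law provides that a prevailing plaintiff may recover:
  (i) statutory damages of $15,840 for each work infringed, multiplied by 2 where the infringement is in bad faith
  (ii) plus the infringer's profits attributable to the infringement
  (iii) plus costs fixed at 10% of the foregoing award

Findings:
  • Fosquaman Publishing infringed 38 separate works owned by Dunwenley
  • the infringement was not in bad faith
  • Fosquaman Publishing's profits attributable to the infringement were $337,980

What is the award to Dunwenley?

Statutory damages: 38 × $15,840 = $601,920
Infringement not in bad faith: no ×2 enhancement.
Combined award: $601,920 + $337,980 = $939,900
Costs: 10% of $939,900 = $93,990
Award plus costs: $939,900 + $93,990 = $1,033,890

$1,033,890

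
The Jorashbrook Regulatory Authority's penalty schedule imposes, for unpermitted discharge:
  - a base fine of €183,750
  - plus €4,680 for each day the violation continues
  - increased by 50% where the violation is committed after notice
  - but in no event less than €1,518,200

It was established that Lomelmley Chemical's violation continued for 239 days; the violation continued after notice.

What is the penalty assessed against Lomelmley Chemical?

€1,953,405

Per-day component: 239 × €4,680 = €1,118,520
Base plus per-day: €183,750 + €1,118,520 = €1,302,270
Enhancement: 50% of €1,302,270 = €651,135
Enhanced fine: €1,302,270 + €651,135 = €1,953,405
Minimum €1,518,200: €1,953,405 meets the minimum, no increase.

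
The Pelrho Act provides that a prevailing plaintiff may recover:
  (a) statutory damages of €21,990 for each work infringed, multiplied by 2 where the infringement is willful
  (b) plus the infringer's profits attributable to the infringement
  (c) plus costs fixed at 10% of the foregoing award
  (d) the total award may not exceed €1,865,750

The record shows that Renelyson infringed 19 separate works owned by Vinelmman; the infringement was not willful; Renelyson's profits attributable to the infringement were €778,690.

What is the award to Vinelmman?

€1,316,150

Statutory damages: 19 × €21,990 = €417,810
Infringement not willful: no ×2 enhancement.
Combined award: €417,810 + €778,690 = €1,196,500
Costs: 10% of €1,196,500 = €119,650
Award plus costs: €1,196,500 + €119,650 = €1,316,150
Cap at €1,865,750: €1,316,150 is within the cap, no reduction.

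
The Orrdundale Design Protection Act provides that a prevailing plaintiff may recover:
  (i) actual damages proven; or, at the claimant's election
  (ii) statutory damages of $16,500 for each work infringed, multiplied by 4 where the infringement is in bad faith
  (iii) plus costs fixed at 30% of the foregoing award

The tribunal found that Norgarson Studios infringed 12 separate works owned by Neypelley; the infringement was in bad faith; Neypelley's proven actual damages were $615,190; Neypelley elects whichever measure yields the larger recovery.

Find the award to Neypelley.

$1,029,600

Statutory damages: 12 × $16,500 = $198,000
Multiplied by 4: 4 × $198,000 = $792,000
Greater of actual damages ($615,190) or enhanced statutory damages ($792,000): $792,000
Costs: 30% of $792,000 = $237,600
Award plus costs: $792,000 + $237,600 = $1,029,600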